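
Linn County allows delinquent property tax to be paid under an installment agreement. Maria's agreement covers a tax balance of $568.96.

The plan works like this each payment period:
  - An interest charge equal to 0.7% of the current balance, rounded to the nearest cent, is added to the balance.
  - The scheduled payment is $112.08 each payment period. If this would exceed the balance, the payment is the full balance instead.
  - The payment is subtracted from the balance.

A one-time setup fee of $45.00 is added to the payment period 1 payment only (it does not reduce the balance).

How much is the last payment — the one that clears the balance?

$21.00

# | Opening | Interest | Payment | Fee | End bal
1 | $568.96 | $3.98 | $112.08 | $45.00 | $460.86
2 | $460.86 | $3.23 | $112.08 | — | $352.01
3 | $352.01 | $2.46 | $112.08 | — | $242.39
4 | $242.39 | $1.70 | $112.08 | — | $132.01
5 | $132.01 | $0.92 | $112.08 | — | $20.85
6 | $20.85 | $0.15 | $21.00 | — | $0.00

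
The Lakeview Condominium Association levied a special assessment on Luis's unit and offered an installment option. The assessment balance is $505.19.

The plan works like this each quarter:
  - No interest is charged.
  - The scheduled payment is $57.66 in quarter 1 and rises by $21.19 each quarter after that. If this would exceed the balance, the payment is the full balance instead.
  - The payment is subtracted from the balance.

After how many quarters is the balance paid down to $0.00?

Quarter 1: $505.19 − $57.66 → $447.53
Quarter 2: $447.53 − $78.85 → $368.68
Quarter 3: $368.68 − $100.04 → $268.64
Quarter 4: $268.64 − $121.23 → $147.41
Quarter 5: $147.41 − $142.42 → $4.99
Quarter 6: $4.99 − $4.99 → $0.00
Balance reaches $0.00 in quarter 6.

6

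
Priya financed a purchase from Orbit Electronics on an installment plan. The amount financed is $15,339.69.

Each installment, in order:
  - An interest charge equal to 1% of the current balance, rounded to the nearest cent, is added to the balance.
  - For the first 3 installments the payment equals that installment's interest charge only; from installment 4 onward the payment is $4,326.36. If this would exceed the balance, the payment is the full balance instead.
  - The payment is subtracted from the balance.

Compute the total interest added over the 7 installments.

# | Opening | Interest | Payment | End bal
1 | $15,339.69 | $153.40 | $153.40 | $15,339.69
2 | $15,339.69 | $153.40 | $153.40 | $15,339.69
3 | $15,339.69 | $153.40 | $153.40 | $15,339.69
4 | $15,339.69 | $153.40 | $4,326.36 | $11,166.73
5 | $11,166.73 | $111.67 | $4,326.36 | $6,952.04
6 | $6,952.04 | $69.52 | $4,326.36 | $2,695.20
7 | $2,695.20 | $26.95 | $2,722.15 | $0.00
Total interest: $153.40 + $153.40 + $153.40 + $153.40 + $111.67 + $69.52 + $26.95 = $821.74

$821.74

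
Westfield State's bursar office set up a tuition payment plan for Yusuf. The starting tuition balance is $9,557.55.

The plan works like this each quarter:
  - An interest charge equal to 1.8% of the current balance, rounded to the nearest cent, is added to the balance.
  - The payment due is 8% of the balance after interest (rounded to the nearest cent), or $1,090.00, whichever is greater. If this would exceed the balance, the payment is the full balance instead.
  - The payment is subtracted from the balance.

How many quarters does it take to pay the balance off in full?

Quarter 1: opening $9,557.55; interest $172.04 → $9,729.59; payment $1,090.00; balance $8,639.59
Quarter 2: opening $8,639.59; interest $155.51 → $8,795.10; payment $1,090.00; balance $7,705.10
Quarter 3: opening $7,705.10; interest $138.69 → $7,843.79; payment $1,090.00; balance $6,753.79
Quarter 4: opening $6,753.79; interest $121.57 → $6,875.36; payment $1,090.00; balance $5,785.36
Quarter 5: opening $5,785.36; interest $104.14 → $5,889.50; payment $1,090.00; balance $4,799.50
Quarter 6: opening $4,799.50; interest $86.39 → $4,885.89; payment $1,090.00; balance $3,795.89
Quarter 7: opening $3,795.89; interest $68.33 → $3,864.22; payment $1,090.00; balance $2,774.22
Quarter 8: opening $2,774.22; interest $49.94 → $2,824.16; payment $1,090.00; balance $1,734.16
Quarter 9: opening $1,734.16; interest $31.21 → $1,765.37; payment $1,090.00; balance $675.37
Quarter 10: opening $675.37; interest $12.16 → $687.53; payment $687.53; balance $0.00
Balance reaches $0.00 in quarter 10.

10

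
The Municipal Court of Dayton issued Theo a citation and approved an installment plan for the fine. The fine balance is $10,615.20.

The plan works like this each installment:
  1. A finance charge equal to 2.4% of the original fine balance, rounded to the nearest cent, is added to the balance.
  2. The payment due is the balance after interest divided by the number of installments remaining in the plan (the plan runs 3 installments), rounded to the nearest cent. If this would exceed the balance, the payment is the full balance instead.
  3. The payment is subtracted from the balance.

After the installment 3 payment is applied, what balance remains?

# | Opening | Interest | Payment | End bal
1 | $10,615.20 | $254.76 | $3,623.32 | $7,246.64
2 | $7,246.64 | $254.76 | $3,750.70 | $3,750.70
3 | $3,750.70 | $254.76 | $4,005.46 | $0.00

$0.00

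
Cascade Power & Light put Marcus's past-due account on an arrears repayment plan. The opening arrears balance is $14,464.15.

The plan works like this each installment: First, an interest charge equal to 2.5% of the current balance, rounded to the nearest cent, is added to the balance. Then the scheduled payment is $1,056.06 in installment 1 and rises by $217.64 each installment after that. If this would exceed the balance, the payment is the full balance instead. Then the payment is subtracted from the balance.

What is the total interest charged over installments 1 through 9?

$2,116.95

Installment 1: $14,464.15 +$361.60 interest = $14,825.75; pay $1,056.06 → $13,769.69
Installment 2: $13,769.69 +$344.24 interest = $14,113.93; pay $1,273.70 → $12,840.23
Installment 3: $12,840.23 +$321.01 interest = $13,161.24; pay $1,491.34 → $11,669.90
Installment 4: $11,669.90 +$291.75 interest = $11,961.65; pay $1,708.98 → $10,252.67
Installment 5: $10,252.67 +$256.32 interest = $10,508.99; pay $1,926.62 → $8,582.37
Installment 6: $8,582.37 +$214.56 interest = $8,796.93; pay $2,144.26 → $6,652.67
Installment 7: $6,652.67 +$166.32 interest = $6,818.99; pay $2,361.90 → $4,457.09
Installment 8: $4,457.09 +$111.43 interest = $4,568.52; pay $2,579.54 → $1,988.98
Installment 9: $1,988.98 +$49.72 interest = $2,038.70; pay $2,038.70 → $0.00
Total interest: $361.60 + $344.24 + $321.01 + $291.75 + $256.32 + $214.56 + $166.32 + $111.43 + $49.72 = $2,116.95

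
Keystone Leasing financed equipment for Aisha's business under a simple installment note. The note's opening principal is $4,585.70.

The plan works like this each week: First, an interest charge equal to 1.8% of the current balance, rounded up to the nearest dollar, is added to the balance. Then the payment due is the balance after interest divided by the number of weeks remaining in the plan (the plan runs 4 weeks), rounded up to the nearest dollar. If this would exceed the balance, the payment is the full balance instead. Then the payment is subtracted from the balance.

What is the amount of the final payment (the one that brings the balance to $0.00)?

# | Opening | Interest | Payment | End bal
1 | $4,585.70 | $83.00 | $1,168.00 | $3,500.70
2 | $3,500.70 | $64.00 | $1,189.00 | $2,375.70
3 | $2,375.70 | $43.00 | $1,210.00 | $1,208.70
4 | $1,208.70 | $22.00 | $1,230.70 | $0.00

$1,230.70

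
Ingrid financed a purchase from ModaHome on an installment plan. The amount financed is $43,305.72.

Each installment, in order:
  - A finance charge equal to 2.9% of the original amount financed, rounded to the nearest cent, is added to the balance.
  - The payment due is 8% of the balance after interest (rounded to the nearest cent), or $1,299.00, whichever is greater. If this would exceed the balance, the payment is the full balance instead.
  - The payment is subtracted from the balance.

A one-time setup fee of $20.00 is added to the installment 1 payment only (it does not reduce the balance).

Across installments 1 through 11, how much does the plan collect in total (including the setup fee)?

$31,162.97

Installment 1: opening $43,305.72; interest $1,255.87 → $44,561.59; payment $3,564.93 (+ $20.00 fee); balance $40,996.66
Installment 2: opening $40,996.66; interest $1,255.87 → $42,252.53; payment $3,380.20; balance $38,872.33
Installment 3: opening $38,872.33; interest $1,255.87 → $40,128.20; payment $3,210.26; balance $36,917.94
Installment 4: opening $36,917.94; interest $1,255.87 → $38,173.81; payment $3,053.90; balance $35,119.91
Installment 5: opening $35,119.91; interest $1,255.87 → $36,375.78; payment $2,910.06; balance $33,465.72
Installment 6: opening $33,465.72; interest $1,255.87 → $34,721.59; payment $2,777.73; balance $31,943.86
Installment 7: opening $31,943.86; interest $1,255.87 → $33,199.73; payment $2,655.98; balance $30,543.75
Installment 8: opening $30,543.75; interest $1,255.87 → $31,799.62; payment $2,543.97; balance $29,255.65
Installment 9: opening $29,255.65; interest $1,255.87 → $30,511.52; payment $2,440.92; balance $28,070.60
Installment 10: opening $28,070.60; interest $1,255.87 → $29,326.47; payment $2,346.12; balance $26,980.35
Installment 11: opening $26,980.35; interest $1,255.87 → $28,236.22; payment $2,258.90; balance $25,977.32
Total paid: $31,162.97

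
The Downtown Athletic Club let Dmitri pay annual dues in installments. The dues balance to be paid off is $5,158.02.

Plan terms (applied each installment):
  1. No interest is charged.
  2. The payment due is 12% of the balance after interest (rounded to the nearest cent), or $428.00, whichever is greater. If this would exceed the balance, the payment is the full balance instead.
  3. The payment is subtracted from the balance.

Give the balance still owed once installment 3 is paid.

$3,515.05

Installment 1: $5,158.02 − $618.96 → $4,539.06
Installment 2: $4,539.06 − $544.69 → $3,994.37
Installment 3: $3,994.37 − $479.32 → $3,515.05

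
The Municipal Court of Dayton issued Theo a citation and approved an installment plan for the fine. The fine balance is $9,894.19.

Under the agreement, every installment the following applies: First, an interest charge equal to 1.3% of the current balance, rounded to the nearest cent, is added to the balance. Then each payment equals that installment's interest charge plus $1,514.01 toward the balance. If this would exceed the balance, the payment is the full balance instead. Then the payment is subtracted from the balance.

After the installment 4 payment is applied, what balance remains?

Installment 1: opening $9,894.19; interest $128.62 → $10,022.81; payment $1,642.63; balance $8,380.18
Installment 2: opening $8,380.18; interest $108.94 → $8,489.12; payment $1,622.95; balance $6,866.17
Installment 3: opening $6,866.17; interest $89.26 → $6,955.43; payment $1,603.27; balance $5,352.16
Installment 4: opening $5,352.16; interest $69.58 → $5,421.74; payment $1,583.59; balance $3,838.15

$3,838.15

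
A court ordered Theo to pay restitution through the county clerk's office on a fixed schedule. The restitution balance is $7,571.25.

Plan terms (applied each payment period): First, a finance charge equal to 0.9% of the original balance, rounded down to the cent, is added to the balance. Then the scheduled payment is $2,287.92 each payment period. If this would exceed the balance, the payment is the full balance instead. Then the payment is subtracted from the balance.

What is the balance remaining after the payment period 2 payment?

$3,131.69

Payment period 1: opening $7,571.25; interest $68.14 → $7,639.39; payment $2,287.92; balance $5,351.47
Payment period 2: opening $5,351.47; interest $68.14 → $5,419.61; payment $2,287.92; balance $3,131.69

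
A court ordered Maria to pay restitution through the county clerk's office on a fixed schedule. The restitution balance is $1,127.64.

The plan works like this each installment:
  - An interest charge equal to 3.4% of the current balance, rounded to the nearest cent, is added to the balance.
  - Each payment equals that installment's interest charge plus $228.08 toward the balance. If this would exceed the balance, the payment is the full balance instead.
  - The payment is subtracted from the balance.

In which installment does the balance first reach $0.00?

Installment 1: $1,127.64 +$38.34 interest = $1,165.98; pay $266.42 → $899.56
Installment 2: $899.56 +$30.59 interest = $930.15; pay $258.67 → $671.48
Installment 3: $671.48 +$22.83 interest = $694.31; pay $250.91 → $443.40
Installment 4: $443.40 +$15.08 interest = $458.48; pay $243.16 → $215.32
Installment 5: $215.32 +$7.32 interest = $222.64; pay $222.64 → $0.00
Balance reaches $0.00 in installment 5.

5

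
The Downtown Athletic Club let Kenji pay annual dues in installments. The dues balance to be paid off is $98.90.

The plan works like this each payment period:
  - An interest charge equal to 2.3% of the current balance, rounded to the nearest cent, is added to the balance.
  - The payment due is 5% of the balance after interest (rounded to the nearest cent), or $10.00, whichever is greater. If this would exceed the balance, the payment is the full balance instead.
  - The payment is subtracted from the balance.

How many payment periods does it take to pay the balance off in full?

# | Opening | Interest | Payment | End bal
1 | $98.90 | $2.27 | $10.00 | $91.17
2 | $91.17 | $2.10 | $10.00 | $83.27
3 | $83.27 | $1.92 | $10.00 | $75.19
4 | $75.19 | $1.73 | $10.00 | $66.92
5 | $66.92 | $1.54 | $10.00 | $58.46
6 | $58.46 | $1.34 | $10.00 | $49.80
7 | $49.80 | $1.15 | $10.00 | $40.95
8 | $40.95 | $0.94 | $10.00 | $31.89
9 | $31.89 | $0.73 | $10.00 | $22.62
10 | $22.62 | $0.52 | $10.00 | $13.14
11 | $13.14 | $0.30 | $10.00 | $3.44
12 | $3.44 | $0.08 | $3.52 | $0.00
Balance reaches $0.00 in payment period 12.

12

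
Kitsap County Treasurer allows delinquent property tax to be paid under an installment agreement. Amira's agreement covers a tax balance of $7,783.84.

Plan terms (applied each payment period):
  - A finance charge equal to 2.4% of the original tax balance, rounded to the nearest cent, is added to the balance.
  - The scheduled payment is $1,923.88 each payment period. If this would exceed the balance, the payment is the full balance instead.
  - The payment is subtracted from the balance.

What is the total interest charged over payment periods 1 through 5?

$934.05

Payment period 1: opening $7,783.84; interest $186.81 → $7,970.65; payment $1,923.88; balance $6,046.77
Payment period 2: opening $6,046.77; interest $186.81 → $6,233.58; payment $1,923.88; balance $4,309.70
Payment period 3: opening $4,309.70; interest $186.81 → $4,496.51; payment $1,923.88; balance $2,572.63
Payment period 4: opening $2,572.63; interest $186.81 → $2,759.44; payment $1,923.88; balance $835.56
Payment period 5: opening $835.56; interest $186.81 → $1,022.37; payment $1,022.37; balance $0.00
Total interest: $186.81 + $186.81 + $186.81 + $186.81 + $186.81 = $934.05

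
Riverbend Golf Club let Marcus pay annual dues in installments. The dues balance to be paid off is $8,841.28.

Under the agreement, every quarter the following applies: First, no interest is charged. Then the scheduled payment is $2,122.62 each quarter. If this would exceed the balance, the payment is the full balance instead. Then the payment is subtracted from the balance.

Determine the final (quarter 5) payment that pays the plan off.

Quarter 1: opening $8,841.28; payment $2,122.62; balance $6,718.66
Quarter 2: opening $6,718.66; payment $2,122.62; balance $4,596.04
Quarter 3: opening $4,596.04; payment $2,122.62; balance $2,473.42
Quarter 4: opening $2,473.42; payment $2,122.62; balance $350.80
Quarter 5: opening $350.80; payment $350.80; balance $0.00

$350.80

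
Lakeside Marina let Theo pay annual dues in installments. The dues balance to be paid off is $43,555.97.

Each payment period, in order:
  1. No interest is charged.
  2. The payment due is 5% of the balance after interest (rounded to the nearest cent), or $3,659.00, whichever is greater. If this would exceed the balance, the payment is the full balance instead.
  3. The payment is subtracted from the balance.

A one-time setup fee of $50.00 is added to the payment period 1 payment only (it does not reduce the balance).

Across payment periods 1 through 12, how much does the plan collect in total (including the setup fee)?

Payment period 1: opening $43,555.97; payment $3,659.00 (+ $50.00 fee); balance $39,896.97
Payment period 2: opening $39,896.97; payment $3,659.00; balance $36,237.97
Payment period 3: opening $36,237.97; payment $3,659.00; balance $32,578.97
Payment period 4: opening $32,578.97; payment $3,659.00; balance $28,919.97
Payment period 5: opening $28,919.97; payment $3,659.00; balance $25,260.97
Payment period 6: opening $25,260.97; payment $3,659.00; balance $21,601.97
Payment period 7: opening $21,601.97; payment $3,659.00; balance $17,942.97
Payment period 8: opening $17,942.97; payment $3,659.00; balance $14,283.97
Payment period 9: opening $14,283.97; payment $3,659.00; balance $10,624.97
Payment period 10: opening $10,624.97; payment $3,659.00; balance $6,965.97
Payment period 11: opening $6,965.97; payment $3,659.00; balance $3,306.97
Payment period 12: opening $3,306.97; payment $3,306.97; balance $0.00
Total paid: $43,605.97

$43,605.97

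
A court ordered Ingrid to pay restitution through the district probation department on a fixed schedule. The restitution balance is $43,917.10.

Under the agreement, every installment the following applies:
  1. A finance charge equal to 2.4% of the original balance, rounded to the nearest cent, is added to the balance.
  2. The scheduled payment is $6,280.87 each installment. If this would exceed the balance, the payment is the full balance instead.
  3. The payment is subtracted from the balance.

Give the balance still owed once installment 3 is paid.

Installment 1: $43,917.10 +$1,054.01 interest = $44,971.11; pay $6,280.87 → $38,690.24
Installment 2: $38,690.24 +$1,054.01 interest = $39,744.25; pay $6,280.87 → $33,463.38
Installment 3: $33,463.38 +$1,054.01 interest = $34,517.39; pay $6,280.87 → $28,236.52

$28,236.52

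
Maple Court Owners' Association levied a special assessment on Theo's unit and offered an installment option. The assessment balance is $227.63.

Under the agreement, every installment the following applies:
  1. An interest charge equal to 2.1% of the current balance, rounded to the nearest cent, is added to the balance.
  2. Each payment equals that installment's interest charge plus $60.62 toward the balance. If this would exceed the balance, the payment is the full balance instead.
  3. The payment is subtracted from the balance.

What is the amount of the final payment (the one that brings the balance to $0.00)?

Installment 1: opening $227.63; interest $4.78 → $232.41; payment $65.40; balance $167.01
Installment 2: opening $167.01; interest $3.51 → $170.52; payment $64.13; balance $106.39
Installment 3: opening $106.39; interest $2.23 → $108.62; payment $62.85; balance $45.77
Installment 4: opening $45.77; interest $0.96 → $46.73; payment $46.73; balance $0.00

$46.73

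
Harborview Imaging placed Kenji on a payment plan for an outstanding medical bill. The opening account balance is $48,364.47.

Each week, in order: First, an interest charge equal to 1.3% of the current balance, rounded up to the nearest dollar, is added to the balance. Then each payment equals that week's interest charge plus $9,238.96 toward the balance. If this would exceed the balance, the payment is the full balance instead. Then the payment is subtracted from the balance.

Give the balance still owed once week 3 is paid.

$20,647.59

# | Opening | Interest | Payment | End bal
1 | $48,364.47 | $629.00 | $9,867.96 | $39,125.51
2 | $39,125.51 | $509.00 | $9,747.96 | $29,886.55
3 | $29,886.55 | $389.00 | $9,627.96 | $20,647.59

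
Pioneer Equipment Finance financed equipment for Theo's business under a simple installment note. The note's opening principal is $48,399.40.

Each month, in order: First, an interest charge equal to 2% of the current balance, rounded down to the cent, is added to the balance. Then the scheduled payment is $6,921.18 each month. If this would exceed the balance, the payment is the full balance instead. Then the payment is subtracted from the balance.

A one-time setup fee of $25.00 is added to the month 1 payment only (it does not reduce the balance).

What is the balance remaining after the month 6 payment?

$10,845.91

# | Opening | Interest | Payment | Fee | End bal
1 | $48,399.40 | $967.98 | $6,921.18 | $25.00 | $42,446.20
2 | $42,446.20 | $848.92 | $6,921.18 | — | $36,373.94
3 | $36,373.94 | $727.47 | $6,921.18 | — | $30,180.23
4 | $30,180.23 | $603.60 | $6,921.18 | — | $23,862.65
5 | $23,862.65 | $477.25 | $6,921.18 | — | $17,418.72
6 | $17,418.72 | $348.37 | $6,921.18 | — | $10,845.91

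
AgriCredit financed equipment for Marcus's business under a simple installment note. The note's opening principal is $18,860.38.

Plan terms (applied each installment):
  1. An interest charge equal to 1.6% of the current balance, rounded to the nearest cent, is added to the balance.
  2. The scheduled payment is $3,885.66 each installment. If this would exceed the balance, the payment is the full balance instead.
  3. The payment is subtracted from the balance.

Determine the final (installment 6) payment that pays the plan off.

$363.96

Installment 1: opening $18,860.38; interest $301.77 → $19,162.15; payment $3,885.66; balance $15,276.49
Installment 2: opening $15,276.49; interest $244.42 → $15,520.91; payment $3,885.66; balance $11,635.25
Installment 3: opening $11,635.25; interest $186.16 → $11,821.41; payment $3,885.66; balance $7,935.75
Installment 4: opening $7,935.75; interest $126.97 → $8,062.72; payment $3,885.66; balance $4,177.06
Installment 5: opening $4,177.06; interest $66.83 → $4,243.89; payment $3,885.66; balance $358.23
Installment 6: opening $358.23; interest $5.73 → $363.96; payment $363.96; balance $0.00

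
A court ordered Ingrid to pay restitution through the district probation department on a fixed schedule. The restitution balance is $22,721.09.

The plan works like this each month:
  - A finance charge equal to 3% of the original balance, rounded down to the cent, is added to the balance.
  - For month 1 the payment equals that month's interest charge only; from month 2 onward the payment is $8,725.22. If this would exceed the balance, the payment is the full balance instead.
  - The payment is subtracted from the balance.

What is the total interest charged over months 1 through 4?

Month 1: opening $22,721.09; interest $681.63 → $23,402.72; payment $681.63; balance $22,721.09
Month 2: opening $22,721.09; interest $681.63 → $23,402.72; payment $8,725.22; balance $14,677.50
Month 3: opening $14,677.50; interest $681.63 → $15,359.13; payment $8,725.22; balance $6,633.91
Month 4: opening $6,633.91; interest $681.63 → $7,315.54; payment $7,315.54; balance $0.00
Total interest: $681.63 + $681.63 + $681.63 + $681.63 = $2,726.52

$2,726.52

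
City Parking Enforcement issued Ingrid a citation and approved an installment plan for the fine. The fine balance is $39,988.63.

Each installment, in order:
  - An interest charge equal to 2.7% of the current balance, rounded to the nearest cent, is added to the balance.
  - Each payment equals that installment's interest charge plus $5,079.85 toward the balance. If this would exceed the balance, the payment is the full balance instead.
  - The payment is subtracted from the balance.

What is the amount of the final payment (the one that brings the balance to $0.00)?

$4,549.28

Installment 1: $39,988.63 +$1,079.69 interest = $41,068.32; pay $6,159.54 → $34,908.78
Installment 2: $34,908.78 +$942.54 interest = $35,851.32; pay $6,022.39 → $29,828.93
Installment 3: $29,828.93 +$805.38 interest = $30,634.31; pay $5,885.23 → $24,749.08
Installment 4: $24,749.08 +$668.23 interest = $25,417.31; pay $5,748.08 → $19,669.23
Installment 5: $19,669.23 +$531.07 interest = $20,200.30; pay $5,610.92 → $14,589.38
Installment 6: $14,589.38 +$393.91 interest = $14,983.29; pay $5,473.76 → $9,509.53
Installment 7: $9,509.53 +$256.76 interest = $9,766.29; pay $5,336.61 → $4,429.68
Installment 8: $4,429.68 +$119.60 interest = $4,549.28; pay $4,549.28 → $0.00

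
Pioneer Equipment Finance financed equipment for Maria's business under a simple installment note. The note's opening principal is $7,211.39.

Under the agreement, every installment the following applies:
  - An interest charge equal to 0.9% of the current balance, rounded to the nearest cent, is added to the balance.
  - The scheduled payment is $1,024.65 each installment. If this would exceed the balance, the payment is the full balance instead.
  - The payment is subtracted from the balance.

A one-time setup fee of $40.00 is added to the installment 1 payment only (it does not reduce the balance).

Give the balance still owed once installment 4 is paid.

$3,320.26

Installment 1: $7,211.39 +$64.90 interest = $7,276.29; pay $1,024.65 (+ $40.00 fee) → $6,251.64
Installment 2: $6,251.64 +$56.26 interest = $6,307.90; pay $1,024.65 → $5,283.25
Installment 3: $5,283.25 +$47.55 interest = $5,330.80; pay $1,024.65 → $4,306.15
Installment 4: $4,306.15 +$38.76 interest = $4,344.91; pay $1,024.65 → $3,320.26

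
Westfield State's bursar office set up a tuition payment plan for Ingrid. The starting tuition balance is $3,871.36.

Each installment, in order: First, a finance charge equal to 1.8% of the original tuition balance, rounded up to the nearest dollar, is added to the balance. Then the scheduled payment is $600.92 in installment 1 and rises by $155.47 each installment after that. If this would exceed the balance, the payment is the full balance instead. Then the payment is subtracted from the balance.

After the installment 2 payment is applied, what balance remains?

Installment 1: $3,871.36 +$70.00 interest = $3,941.36; pay $600.92 → $3,340.44
Installment 2: $3,340.44 +$70.00 interest = $3,410.44; pay $756.39 → $2,654.05

$2,654.05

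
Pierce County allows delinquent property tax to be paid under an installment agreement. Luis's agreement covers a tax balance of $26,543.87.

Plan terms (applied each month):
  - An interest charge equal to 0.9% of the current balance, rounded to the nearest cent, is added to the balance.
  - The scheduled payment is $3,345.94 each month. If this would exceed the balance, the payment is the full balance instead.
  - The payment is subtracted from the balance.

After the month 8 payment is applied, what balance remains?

$890.28

Month 1: opening $26,543.87; interest $238.89 → $26,782.76; payment $3,345.94; balance $23,436.82
Month 2: opening $23,436.82; interest $210.93 → $23,647.75; payment $3,345.94; balance $20,301.81
Month 3: opening $20,301.81; interest $182.72 → $20,484.53; payment $3,345.94; balance $17,138.59
Month 4: opening $17,138.59; interest $154.25 → $17,292.84; payment $3,345.94; balance $13,946.90
Month 5: opening $13,946.90; interest $125.52 → $14,072.42; payment $3,345.94; balance $10,726.48
Month 6: opening $10,726.48; interest $96.54 → $10,823.02; payment $3,345.94; balance $7,477.08
Month 7: opening $7,477.08; interest $67.29 → $7,544.37; payment $3,345.94; balance $4,198.43
Month 8: opening $4,198.43; interest $37.79 → $4,236.22; payment $3,345.94; balance $890.28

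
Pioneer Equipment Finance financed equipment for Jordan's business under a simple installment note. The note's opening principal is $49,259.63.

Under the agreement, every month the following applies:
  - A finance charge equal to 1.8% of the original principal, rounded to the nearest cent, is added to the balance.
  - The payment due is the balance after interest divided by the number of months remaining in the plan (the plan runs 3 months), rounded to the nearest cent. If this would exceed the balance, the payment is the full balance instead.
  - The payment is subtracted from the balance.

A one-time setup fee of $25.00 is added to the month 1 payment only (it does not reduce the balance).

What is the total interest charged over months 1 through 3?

Month 1: opening $49,259.63; interest $886.67 → $50,146.30; payment $16,715.43 (+ $25.00 fee); balance $33,430.87
Month 2: opening $33,430.87; interest $886.67 → $34,317.54; payment $17,158.77; balance $17,158.77
Month 3: opening $17,158.77; interest $886.67 → $18,045.44; payment $18,045.44; balance $0.00
Total interest: $886.67 + $886.67 + $886.67 = $2,660.01

$2,660.01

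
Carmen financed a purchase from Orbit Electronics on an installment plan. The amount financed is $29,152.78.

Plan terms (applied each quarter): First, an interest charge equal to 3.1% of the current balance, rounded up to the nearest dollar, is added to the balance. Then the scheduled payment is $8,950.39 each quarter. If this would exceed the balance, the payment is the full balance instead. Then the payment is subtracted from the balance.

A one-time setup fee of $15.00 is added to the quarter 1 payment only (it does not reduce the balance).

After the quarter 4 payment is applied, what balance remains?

# | Opening | Interest | Payment | Fee | End bal
1 | $29,152.78 | $904.00 | $8,950.39 | $15.00 | $21,106.39
2 | $21,106.39 | $655.00 | $8,950.39 | — | $12,811.00
3 | $12,811.00 | $398.00 | $8,950.39 | — | $4,258.61
4 | $4,258.61 | $133.00 | $4,391.61 | — | $0.00

$0.00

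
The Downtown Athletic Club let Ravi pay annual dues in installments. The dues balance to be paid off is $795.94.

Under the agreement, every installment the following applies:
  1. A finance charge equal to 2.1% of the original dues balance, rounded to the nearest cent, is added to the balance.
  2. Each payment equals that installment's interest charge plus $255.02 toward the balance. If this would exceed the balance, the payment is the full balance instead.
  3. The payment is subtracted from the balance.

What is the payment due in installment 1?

$271.73

Installment 1: opening $795.94; interest $16.71 → $812.65; payment $271.73; balance $540.92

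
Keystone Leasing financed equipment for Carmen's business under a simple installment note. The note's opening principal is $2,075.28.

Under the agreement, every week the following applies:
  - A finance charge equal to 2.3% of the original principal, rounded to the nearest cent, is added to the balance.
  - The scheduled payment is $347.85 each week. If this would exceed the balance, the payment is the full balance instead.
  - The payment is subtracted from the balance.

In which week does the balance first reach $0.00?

Week 1: $2,075.28 +$47.73 interest = $2,123.01; pay $347.85 → $1,775.16
Week 2: $1,775.16 +$47.73 interest = $1,822.89; pay $347.85 → $1,475.04
Week 3: $1,475.04 +$47.73 interest = $1,522.77; pay $347.85 → $1,174.92
Week 4: $1,174.92 +$47.73 interest = $1,222.65; pay $347.85 → $874.80
Week 5: $874.80 +$47.73 interest = $922.53; pay $347.85 → $574.68
Week 6: $574.68 +$47.73 interest = $622.41; pay $347.85 → $274.56
Week 7: $274.56 +$47.73 interest = $322.29; pay $322.29 → $0.00
Balance reaches $0.00 in week 7.

7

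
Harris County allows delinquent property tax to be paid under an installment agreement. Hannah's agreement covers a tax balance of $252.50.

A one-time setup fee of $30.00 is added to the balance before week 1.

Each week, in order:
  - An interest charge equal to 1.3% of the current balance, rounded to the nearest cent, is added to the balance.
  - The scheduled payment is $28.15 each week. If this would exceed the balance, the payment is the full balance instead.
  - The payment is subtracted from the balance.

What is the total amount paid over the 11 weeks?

$304.70

# | Opening | Interest | Payment | End bal
1 | $282.50 | $3.67 | $28.15 | $258.02
2 | $258.02 | $3.35 | $28.15 | $233.22
3 | $233.22 | $3.03 | $28.15 | $208.10
4 | $208.10 | $2.71 | $28.15 | $182.66
5 | $182.66 | $2.37 | $28.15 | $156.88
6 | $156.88 | $2.04 | $28.15 | $130.77
7 | $130.77 | $1.70 | $28.15 | $104.32
8 | $104.32 | $1.36 | $28.15 | $77.53
9 | $77.53 | $1.01 | $28.15 | $50.39
10 | $50.39 | $0.66 | $28.15 | $22.90
11 | $22.90 | $0.30 | $23.20 | $0.00
Total paid: $304.70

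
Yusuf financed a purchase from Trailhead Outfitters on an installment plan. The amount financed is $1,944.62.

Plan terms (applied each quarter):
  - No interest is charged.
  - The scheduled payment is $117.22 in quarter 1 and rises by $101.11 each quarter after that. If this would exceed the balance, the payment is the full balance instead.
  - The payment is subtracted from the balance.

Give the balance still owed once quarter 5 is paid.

$347.42

Quarter 1: opening $1,944.62; payment $117.22; balance $1,827.40
Quarter 2: opening $1,827.40; payment $218.33; balance $1,609.07
Quarter 3: opening $1,609.07; payment $319.44; balance $1,289.63
Quarter 4: opening $1,289.63; payment $420.55; balance $869.08
Quarter 5: opening $869.08; payment $521.66; balance $347.42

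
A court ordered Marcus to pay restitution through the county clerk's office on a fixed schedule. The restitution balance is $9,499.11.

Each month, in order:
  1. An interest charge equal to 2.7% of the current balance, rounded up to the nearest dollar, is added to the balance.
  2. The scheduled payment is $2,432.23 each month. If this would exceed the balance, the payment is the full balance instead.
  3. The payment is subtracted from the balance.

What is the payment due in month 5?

Month 1: $9,499.11 +$257.00 interest = $9,756.11; pay $2,432.23 → $7,323.88
Month 2: $7,323.88 +$198.00 interest = $7,521.88; pay $2,432.23 → $5,089.65
Month 3: $5,089.65 +$138.00 interest = $5,227.65; pay $2,432.23 → $2,795.42
Month 4: $2,795.42 +$76.00 interest = $2,871.42; pay $2,432.23 → $439.19
Month 5: $439.19 +$12.00 interest = $451.19; pay $451.19 → $0.00

$451.19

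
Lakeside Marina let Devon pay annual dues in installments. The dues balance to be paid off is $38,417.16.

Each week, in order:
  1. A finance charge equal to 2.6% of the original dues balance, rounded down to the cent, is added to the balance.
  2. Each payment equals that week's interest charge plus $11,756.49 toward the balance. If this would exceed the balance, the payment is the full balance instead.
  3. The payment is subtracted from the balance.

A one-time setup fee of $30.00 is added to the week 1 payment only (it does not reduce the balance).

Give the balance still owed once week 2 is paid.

$14,904.18

# | Opening | Interest | Payment | Fee | End bal
1 | $38,417.16 | $998.84 | $12,755.33 | $30.00 | $26,660.67
2 | $26,660.67 | $998.84 | $12,755.33 | — | $14,904.18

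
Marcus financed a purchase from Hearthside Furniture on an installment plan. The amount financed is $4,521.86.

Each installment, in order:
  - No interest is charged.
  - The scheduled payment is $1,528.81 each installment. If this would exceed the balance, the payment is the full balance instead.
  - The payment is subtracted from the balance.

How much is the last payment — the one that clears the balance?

# | Opening | Payment | End bal
1 | $4,521.86 | $1,528.81 | $2,993.05
2 | $2,993.05 | $1,528.81 | $1,464.24
3 | $1,464.24 | $1,464.24 | $0.00

$1,464.24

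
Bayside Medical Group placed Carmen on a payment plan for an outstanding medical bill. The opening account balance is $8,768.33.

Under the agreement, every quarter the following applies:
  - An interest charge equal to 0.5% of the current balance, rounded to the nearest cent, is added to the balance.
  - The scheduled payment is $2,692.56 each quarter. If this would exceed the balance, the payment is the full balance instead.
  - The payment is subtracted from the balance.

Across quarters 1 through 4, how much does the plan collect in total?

# | Opening | Interest | Payment | End bal
1 | $8,768.33 | $43.84 | $2,692.56 | $6,119.61
2 | $6,119.61 | $30.60 | $2,692.56 | $3,457.65
3 | $3,457.65 | $17.29 | $2,692.56 | $782.38
4 | $782.38 | $3.91 | $786.29 | $0.00
Total paid: $8,863.97

$8,863.97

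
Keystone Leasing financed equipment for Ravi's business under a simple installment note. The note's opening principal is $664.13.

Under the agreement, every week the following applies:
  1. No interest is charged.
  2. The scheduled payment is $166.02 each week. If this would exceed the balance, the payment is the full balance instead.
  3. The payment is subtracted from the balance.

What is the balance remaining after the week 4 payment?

Week 1: $664.13 − $166.02 → $498.11
Week 2: $498.11 − $166.02 → $332.09
Week 3: $332.09 − $166.02 → $166.07
Week 4: $166.07 − $166.02 → $0.05

$0.05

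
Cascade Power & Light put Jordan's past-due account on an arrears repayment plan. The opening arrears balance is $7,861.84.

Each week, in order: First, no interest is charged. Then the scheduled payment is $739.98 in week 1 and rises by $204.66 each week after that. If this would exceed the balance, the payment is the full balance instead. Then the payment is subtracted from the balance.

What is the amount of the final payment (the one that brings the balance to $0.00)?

Week 1: opening $7,861.84; payment $739.98; balance $7,121.86
Week 2: opening $7,121.86; payment $944.64; balance $6,177.22
Week 3: opening $6,177.22; payment $1,149.30; balance $5,027.92
Week 4: opening $5,027.92; payment $1,353.96; balance $3,673.96
Week 5: opening $3,673.96; payment $1,558.62; balance $2,115.34
Week 6: opening $2,115.34; payment $1,763.28; balance $352.06
Week 7: opening $352.06; payment $352.06; balance $0.00

$352.06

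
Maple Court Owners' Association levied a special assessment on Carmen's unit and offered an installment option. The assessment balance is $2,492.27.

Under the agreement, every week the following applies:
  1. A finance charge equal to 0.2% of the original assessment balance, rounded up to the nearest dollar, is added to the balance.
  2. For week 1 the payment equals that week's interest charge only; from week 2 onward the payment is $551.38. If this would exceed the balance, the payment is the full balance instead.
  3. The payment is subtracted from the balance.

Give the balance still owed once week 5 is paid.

$306.75

Week 1: $2,492.27 +$5.00 interest = $2,497.27; pay $5.00 → $2,492.27
Week 2: $2,492.27 +$5.00 interest = $2,497.27; pay $551.38 → $1,945.89
Week 3: $1,945.89 +$5.00 interest = $1,950.89; pay $551.38 → $1,399.51
Week 4: $1,399.51 +$5.00 interest = $1,404.51; pay $551.38 → $853.13
Week 5: $853.13 +$5.00 interest = $858.13; pay $551.38 → $306.75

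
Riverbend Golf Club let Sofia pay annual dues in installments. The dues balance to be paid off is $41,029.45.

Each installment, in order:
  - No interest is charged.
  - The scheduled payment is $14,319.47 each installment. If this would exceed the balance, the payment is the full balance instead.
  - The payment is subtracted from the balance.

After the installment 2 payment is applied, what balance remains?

Installment 1: opening $41,029.45; payment $14,319.47; balance $26,709.98
Installment 2: opening $26,709.98; payment $14,319.47; balance $12,390.51

$12,390.51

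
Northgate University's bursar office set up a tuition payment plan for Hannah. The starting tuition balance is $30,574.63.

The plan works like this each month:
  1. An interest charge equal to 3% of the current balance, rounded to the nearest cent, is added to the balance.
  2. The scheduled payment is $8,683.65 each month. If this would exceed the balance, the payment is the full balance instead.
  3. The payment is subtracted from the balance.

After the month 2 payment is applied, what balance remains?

# | Opening | Interest | Payment | End bal
1 | $30,574.63 | $917.24 | $8,683.65 | $22,808.22
2 | $22,808.22 | $684.25 | $8,683.65 | $14,808.82

$14,808.82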